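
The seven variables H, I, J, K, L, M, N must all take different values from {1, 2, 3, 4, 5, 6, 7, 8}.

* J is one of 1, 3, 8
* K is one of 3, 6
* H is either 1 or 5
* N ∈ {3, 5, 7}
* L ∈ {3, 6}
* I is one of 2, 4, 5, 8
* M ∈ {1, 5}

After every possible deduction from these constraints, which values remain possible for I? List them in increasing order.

2, 4

The 2 variables H and M are confined to {1, 5}, which locks those values in; drop them from I, J, N.
The 2 variables K and L are confined to {3, 6}, which locks those values in; drop them from J, N.
J must be 8 (only option left). Strike 8 from I.
N has just one choice, so N = 7.
No further eliminations apply; I can still be any of 2, 4.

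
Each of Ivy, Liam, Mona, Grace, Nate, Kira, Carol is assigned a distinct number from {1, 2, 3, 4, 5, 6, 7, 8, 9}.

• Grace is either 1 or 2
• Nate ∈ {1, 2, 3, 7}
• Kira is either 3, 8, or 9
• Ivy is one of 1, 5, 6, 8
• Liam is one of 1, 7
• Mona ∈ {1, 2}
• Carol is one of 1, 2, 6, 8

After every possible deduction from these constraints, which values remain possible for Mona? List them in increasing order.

Mona and Grace share exactly the 2 values {1, 2}; by pigeonhole those values go to them, so strike 1, 2 from Ivy, Liam, Nate, Carol.
Liam has just one choice, so Liam = 7. Strike 7 from Nate.
Nate has just one choice, so Nate = 3. So Kira can't be 3.
No further eliminations apply; Mona can still be any of 1, 2.

1, 2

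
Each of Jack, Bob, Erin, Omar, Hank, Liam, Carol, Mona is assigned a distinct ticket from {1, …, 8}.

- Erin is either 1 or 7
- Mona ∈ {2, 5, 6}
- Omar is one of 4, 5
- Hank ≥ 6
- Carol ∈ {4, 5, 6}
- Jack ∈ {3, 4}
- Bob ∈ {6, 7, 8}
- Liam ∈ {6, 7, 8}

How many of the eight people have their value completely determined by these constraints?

3

The 8 variables together cover exactly {1, 2, 3, 4, 5, 6, 7, 8} — 8 values for 8 variables — and 1 appears only in Erin's list, so Erin = 1.
Among the 7 still-open variables, 2 fits only Mona (and all 7 values in {2, 3, 4, 5, 6, 7, 8} must be used), so Mona = 2.
Among the 6 still-open variables, 3 fits only Jack (and all 6 values in {3, 4, 5, 6, 7, 8} must be used), so Jack = 3.
Bob, Hank, Liam share exactly the 3 values {6, 7, 8}; by pigeonhole those values go to them, so strike 6, 7, 8 from Carol.
Determined: Jack=3, Erin=1, Mona=2. The other people each still have more than one consistent value. That makes 3.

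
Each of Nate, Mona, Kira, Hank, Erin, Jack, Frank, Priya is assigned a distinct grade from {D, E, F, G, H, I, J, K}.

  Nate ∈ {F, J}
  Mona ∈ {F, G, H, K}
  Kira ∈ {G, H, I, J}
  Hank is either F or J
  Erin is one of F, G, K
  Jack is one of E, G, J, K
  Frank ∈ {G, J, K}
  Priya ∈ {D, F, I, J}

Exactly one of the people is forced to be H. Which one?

The 8 variables draw from only 8 values {D, E, F, G, H, I, J, K}, so each is used; only Priya can be D, hence Priya = D.
The 7 still-open variables draw from only 7 values {E, F, G, H, I, J, K}, so each is used; only Jack can be E, hence Jack = E.
The 6 still-open variables together cover exactly {F, G, H, I, J, K} — 6 values for 6 variables — and I appears only in Kira's list, so Kira = I.
Among the 5 still-open variables, H fits only Mona (and all 5 values in {F, G, H, J, K} must be used), so Mona = H.

Mona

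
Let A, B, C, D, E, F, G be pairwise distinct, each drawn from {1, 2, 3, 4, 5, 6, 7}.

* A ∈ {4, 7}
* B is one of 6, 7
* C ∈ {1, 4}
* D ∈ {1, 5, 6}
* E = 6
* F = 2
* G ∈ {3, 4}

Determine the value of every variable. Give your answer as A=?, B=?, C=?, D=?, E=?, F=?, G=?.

E must be 6 (only option left). Strike 6 from B, D.
F has just one choice, so F = 2.
B has just one choice, so B = 7. Remove 7 from A.
That leaves A = 4. So C, G can't be 4.
C must be 1 (only option left). So D can't be 1.
D's domain is down to {5}, so D = 5.
G's domain is down to {3}, so G = 3.

A=4, B=7, C=1, D=5, E=6, F=2, G=3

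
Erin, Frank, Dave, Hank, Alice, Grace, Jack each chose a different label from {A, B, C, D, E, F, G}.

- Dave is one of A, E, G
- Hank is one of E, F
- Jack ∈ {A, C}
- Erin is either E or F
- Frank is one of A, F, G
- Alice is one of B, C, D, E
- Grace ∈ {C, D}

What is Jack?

Among the 7 variables, B fits only Alice (and all 7 values in {A, B, C, D, E, F, G} must be used), so Alice = B.
The 6 still-open variables draw from only 6 values {A, C, D, E, F, G}, so each is used; only Grace can be D, hence Grace = D.
Among the 5 still-open variables, C fits only Jack (and all 5 values in {A, C, E, F, G} must be used), so Jack = C.

C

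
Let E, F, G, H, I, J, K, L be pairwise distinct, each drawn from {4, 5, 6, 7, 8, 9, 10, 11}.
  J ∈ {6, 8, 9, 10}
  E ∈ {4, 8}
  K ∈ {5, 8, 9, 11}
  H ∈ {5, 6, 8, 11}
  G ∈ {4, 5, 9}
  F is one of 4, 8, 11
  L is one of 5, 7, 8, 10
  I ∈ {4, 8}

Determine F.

Among the 8 variables, 7 fits only L (and all 8 values in {4, 5, 6, 7, 8, 9, 10, 11} must be used), so L = 7.
The 7 still-open variables draw from only 7 values {4, 5, 6, 8, 9, 10, 11}, so each is used; only J can be 10, hence J = 10.
The 6 still-open variables draw from only 6 values {4, 5, 6, 8, 9, 11}, so each is used; only H can be 6, hence H = 6.
E and I between them cover only {4, 8} — a naked pair. Remove those values from F, G, K.
So F = 11.

11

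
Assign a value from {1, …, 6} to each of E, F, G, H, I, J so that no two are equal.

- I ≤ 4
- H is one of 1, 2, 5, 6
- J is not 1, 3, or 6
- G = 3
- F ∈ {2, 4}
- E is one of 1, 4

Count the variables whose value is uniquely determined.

3

G has just one choice, so G = 3. Strike 3 from I.
Among the 5 still-open variables, 6 fits only H (and all 5 values in {1, 2, 4, 5, 6} must be used), so H = 6.
Among the 4 still-open variables, 5 fits only J (and all 4 values in {1, 2, 4, 5} must be used), so J = 5.
Determined: G=3, H=6, J=5. The other variables each still have more than one consistent value. That makes 3.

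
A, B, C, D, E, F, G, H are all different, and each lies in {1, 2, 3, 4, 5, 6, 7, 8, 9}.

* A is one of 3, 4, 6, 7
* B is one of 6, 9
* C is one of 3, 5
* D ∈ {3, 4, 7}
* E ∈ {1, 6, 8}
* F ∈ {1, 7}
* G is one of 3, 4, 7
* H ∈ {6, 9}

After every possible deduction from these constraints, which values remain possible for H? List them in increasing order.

6, 9

The 8 variables together cover exactly {1, 3, 4, 5, 6, 7, 8, 9} — 8 values for 8 variables — and 5 appears only in C's list, so C = 5.
The 7 still-open variables together cover exactly {1, 3, 4, 6, 7, 8, 9} — 7 values for 7 variables — and 8 appears only in E's list, so E = 8.
The 6 still-open variables draw from only 6 values {1, 3, 4, 6, 7, 9}, so each is used; only F can be 1, hence F = 1.
B and H share exactly the 2 values {6, 9}; by pigeonhole those values go to them, so strike 6, 9 from A.
No further eliminations apply; H can still be any of 6, 9.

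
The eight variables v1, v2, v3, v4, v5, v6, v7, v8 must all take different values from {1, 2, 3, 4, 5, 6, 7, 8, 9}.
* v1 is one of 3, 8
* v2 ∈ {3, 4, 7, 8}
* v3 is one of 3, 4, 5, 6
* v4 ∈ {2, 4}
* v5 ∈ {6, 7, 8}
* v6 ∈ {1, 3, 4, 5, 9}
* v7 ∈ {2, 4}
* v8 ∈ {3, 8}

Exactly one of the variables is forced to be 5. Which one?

v3

v1 and v8 between them cover only {3, 8} — a naked pair. Remove those values from v2, v3, v5, v6.
v4 and v7 share exactly the 2 values {2, 4}; by pigeonhole those values go to them, so strike 2, 4 from v2, v3, v6.
v2 must be 7 (only option left). Remove 7 from v5.
v5 has just one choice, so v5 = 6. Strike 6 from v3.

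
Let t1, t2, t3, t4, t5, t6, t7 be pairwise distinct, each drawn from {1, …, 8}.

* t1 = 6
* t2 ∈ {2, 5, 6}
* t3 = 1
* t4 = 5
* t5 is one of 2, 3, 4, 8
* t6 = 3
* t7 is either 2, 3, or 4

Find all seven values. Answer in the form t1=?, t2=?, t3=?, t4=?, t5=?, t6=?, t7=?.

t1=6, t2=2, t3=1, t4=5, t5=8, t6=3, t7=4

t1 has just one choice, so t1 = 6. Remove 6 from t2.
t3 must be 1 (only option left).
t4 must be 5 (only option left). Strike 5 from t2.
t6's domain is down to {3}, so t6 = 3. Remove 3 from t5, t7.
t2 must be 2 (only option left). Eliminate 2 elsewhere: t5, t7.
t7 has just one choice, so t7 = 4. Strike 4 from t5.
t5's domain is down to {8}, so t5 = 8.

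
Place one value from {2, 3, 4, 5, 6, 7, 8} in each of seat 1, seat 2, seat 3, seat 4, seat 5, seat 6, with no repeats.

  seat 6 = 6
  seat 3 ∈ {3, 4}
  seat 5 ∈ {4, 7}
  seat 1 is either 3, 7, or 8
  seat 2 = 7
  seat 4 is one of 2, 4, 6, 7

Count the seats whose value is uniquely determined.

6

seat 2's domain is down to {7}, so seat 2 = 7. Strike 7 from seat 1, seat 4, seat 5.
seat 5 has just one choice, so seat 5 = 4. Remove 4 from seat 3, seat 4.
seat 6 must be 6 (only option left). So seat 4 can't be 6.
seat 3 has just one choice, so seat 3 = 3. Remove 3 from seat 1.
seat 4 has just one choice, so seat 4 = 2.
seat 1 has just one choice, so seat 1 = 8.
Every seat is fixed: seat 1=8, seat 2=7, seat 3=3, seat 4=2, seat 5=4, seat 6=6. That makes 6.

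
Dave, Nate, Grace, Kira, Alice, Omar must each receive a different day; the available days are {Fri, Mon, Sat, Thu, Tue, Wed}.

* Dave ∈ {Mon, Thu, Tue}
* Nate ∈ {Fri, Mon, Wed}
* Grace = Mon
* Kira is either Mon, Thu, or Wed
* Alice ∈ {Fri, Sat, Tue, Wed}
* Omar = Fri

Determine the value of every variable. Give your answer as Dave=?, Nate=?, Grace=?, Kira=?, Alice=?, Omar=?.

Dave=Tue, Nate=Wed, Grace=Mon, Kira=Thu, Alice=Sat, Omar=Fri

Grace must be Mon (only option left). Remove Mon from Dave, Nate, Kira.
Omar must be Fri (only option left). So Nate, Alice can't be Fri.
That leaves Nate = Wed. Remove Wed from Kira, Alice.
Kira has just one choice, so Kira = Thu. Remove Thu from Dave.
That leaves Dave = Tue. Strike Tue from Alice.
Alice has just one choice, so Alice = Sat.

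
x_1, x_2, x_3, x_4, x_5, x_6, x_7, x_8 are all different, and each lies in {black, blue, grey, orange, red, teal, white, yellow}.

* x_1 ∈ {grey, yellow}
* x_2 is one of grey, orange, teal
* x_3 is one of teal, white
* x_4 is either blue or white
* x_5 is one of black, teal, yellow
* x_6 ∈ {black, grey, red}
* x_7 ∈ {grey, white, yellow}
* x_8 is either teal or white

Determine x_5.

The 8 variables together cover exactly {black, blue, grey, orange, red, teal, white, yellow} — 8 values for 8 variables — and blue appears only in x_4's list, so x_4 = blue.
The 7 still-open variables draw from only 7 values {black, grey, orange, red, teal, white, yellow}, so each is used; only x_2 can be orange, hence x_2 = orange.
The 6 still-open variables draw from only 6 values {black, grey, red, teal, white, yellow}, so each is used; only x_6 can be red, hence x_6 = red.
The 5 still-open variables draw from only 5 values {black, grey, teal, white, yellow}, so each is used; only x_5 can be black, hence x_5 = black.

black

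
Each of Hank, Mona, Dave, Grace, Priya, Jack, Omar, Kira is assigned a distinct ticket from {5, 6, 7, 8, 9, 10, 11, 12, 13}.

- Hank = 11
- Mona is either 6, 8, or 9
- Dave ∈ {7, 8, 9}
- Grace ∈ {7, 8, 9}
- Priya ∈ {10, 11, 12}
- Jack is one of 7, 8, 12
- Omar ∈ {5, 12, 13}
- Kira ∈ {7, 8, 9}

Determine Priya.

Hank's domain is down to {11}, so Hank = 11. Strike 11 from Priya.
Dave, Grace, Kira share exactly the 3 values {7, 8, 9}; by pigeonhole those values go to them, so strike 7, 8, 9 from Mona, Jack.
That leaves Mona = 6.
Jack has just one choice, so Jack = 12. Eliminate 12 elsewhere: Priya, Omar.
So Priya = 10.

10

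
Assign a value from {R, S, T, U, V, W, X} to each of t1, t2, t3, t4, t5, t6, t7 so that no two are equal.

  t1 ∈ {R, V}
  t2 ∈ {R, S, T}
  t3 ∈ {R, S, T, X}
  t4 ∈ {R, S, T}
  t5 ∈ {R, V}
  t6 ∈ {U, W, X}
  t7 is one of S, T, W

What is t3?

X

The 7 variables draw from only 7 values {R, S, T, U, V, W, X}, so each is used; only t6 can be U, hence t6 = U.
The 6 still-open variables draw from only 6 values {R, S, T, V, W, X}, so each is used; only t7 can be W, hence t7 = W.
The 5 still-open variables draw from only 5 values {R, S, T, V, X}, so each is used; only t3 can be X, hence t3 = X.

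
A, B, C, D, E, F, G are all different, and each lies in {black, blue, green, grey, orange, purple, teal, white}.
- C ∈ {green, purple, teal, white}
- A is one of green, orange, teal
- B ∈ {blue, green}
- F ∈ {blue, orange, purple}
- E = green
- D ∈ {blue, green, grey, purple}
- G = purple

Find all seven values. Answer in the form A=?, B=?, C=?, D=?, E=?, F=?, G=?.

E's domain is down to {green}, so E = green. Remove green from A, B, C, D.
G's domain is down to {purple}, so G = purple. Remove purple from C, D, F.
B must be blue (only option left). Strike blue from D, F.
D's domain is down to {grey}, so D = grey.
F has just one choice, so F = orange. Eliminate orange elsewhere: A.
That leaves A = teal. Strike teal from C.
C must be white (only option left).

A=teal, B=blue, C=white, D=grey, E=green, F=orange, G=purple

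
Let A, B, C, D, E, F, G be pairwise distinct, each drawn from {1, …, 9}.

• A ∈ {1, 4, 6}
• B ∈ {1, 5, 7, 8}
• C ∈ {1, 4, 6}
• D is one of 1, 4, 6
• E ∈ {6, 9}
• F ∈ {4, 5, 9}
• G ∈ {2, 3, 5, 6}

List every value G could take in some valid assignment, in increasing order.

2, 3

A, C, D between them cover only {1, 4, 6} — a naked triple. Remove those values from B, E, F, G.
E has just one choice, so E = 9. Remove 9 from F.
That leaves F = 5. Remove 5 from B, G.
No further eliminations apply; G can still be any of 2, 3.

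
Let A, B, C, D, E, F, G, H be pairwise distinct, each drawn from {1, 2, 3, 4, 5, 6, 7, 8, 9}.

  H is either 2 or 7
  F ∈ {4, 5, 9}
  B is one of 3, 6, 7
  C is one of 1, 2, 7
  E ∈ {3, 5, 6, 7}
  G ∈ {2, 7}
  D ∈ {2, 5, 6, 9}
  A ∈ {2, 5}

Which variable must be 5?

Among the 8 variables, 1 fits only C (and all 8 values in {1, 2, 3, 4, 5, 6, 7, 9} must be used), so C = 1.
The 7 still-open variables together cover exactly {2, 3, 4, 5, 6, 7, 9} — 7 values for 7 variables — and 4 appears only in F's list, so F = 4.
Among the 6 still-open variables, 9 fits only D (and all 6 values in {2, 3, 5, 6, 7, 9} must be used), so D = 9.
G and H share exactly the 2 values {2, 7}; by pigeonhole those values go to them, so strike 2, 7 from A, B, E.
So 5 goes to A.

A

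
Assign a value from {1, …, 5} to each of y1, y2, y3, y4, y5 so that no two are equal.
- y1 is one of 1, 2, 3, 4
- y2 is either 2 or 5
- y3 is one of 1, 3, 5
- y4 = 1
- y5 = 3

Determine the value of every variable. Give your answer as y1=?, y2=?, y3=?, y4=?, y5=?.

y1=4, y2=2, y3=5, y4=1, y5=3

y4 must be 1 (only option left). Strike 1 from y1, y3.
That leaves y5 = 3. Eliminate 3 elsewhere: y1, y3.
y3 must be 5 (only option left). Eliminate 5 elsewhere: y2.
y2 has just one choice, so y2 = 2. Strike 2 from y1.
y1's domain is down to {4}, so y1 = 4.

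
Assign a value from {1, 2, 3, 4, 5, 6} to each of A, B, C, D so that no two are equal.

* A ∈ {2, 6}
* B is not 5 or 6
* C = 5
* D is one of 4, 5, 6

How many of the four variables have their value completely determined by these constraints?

C's domain is down to {5}, so C = 5. So D can't be 5.
Determined: C=5. The other variables each still have more than one consistent value. That makes 1.

1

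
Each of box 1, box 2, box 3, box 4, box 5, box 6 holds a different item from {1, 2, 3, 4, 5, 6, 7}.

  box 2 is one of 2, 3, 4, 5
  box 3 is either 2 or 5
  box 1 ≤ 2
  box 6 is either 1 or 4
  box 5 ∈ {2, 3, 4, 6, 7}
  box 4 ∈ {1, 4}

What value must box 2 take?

3

box 4 and box 6 between them cover only {1, 4} — a naked pair. Remove those values from box 1, box 2, box 5.
box 1 must be 2 (only option left). Remove 2 from box 2, box 3, box 5.
box 3 has just one choice, so box 3 = 5. Eliminate 5 elsewhere: box 2.
So box 2 = 3.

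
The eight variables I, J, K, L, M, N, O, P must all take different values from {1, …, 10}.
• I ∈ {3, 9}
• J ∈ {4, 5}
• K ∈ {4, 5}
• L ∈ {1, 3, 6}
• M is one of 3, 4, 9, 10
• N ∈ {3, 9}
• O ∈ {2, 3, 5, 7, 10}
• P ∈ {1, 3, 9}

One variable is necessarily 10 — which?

The 2 variables I and N are confined to {3, 9}, which locks those values in; drop them from L, M, O, P.
P has just one choice, so P = 1. Remove 1 from L.
L's domain is down to {6}, so L = 6.
J and K between them cover only {4, 5} — a naked pair. Remove those values from M, O.
So 10 goes to M.

M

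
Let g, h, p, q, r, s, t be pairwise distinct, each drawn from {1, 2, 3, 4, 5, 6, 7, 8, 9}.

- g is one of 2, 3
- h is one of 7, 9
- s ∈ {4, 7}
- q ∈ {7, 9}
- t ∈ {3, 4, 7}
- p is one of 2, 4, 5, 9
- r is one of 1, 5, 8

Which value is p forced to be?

5

The 2 variables h and q are confined to {7, 9}, which locks those values in; drop them from p, s, t.
s has just one choice, so s = 4. Eliminate 4 elsewhere: p, t.
t has just one choice, so t = 3. Remove 3 from g.
g has just one choice, so g = 2. Eliminate 2 elsewhere: p.
So p = 5.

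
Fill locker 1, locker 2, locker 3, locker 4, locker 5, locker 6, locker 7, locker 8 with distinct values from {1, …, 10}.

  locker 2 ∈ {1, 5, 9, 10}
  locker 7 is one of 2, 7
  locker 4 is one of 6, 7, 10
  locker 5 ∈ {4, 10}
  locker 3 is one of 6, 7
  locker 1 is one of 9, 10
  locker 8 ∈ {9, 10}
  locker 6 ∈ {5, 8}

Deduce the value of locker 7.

2

locker 1 and locker 8 share exactly the 2 values {9, 10}; by pigeonhole those values go to them, so strike 9, 10 from locker 2, locker 4, locker 5.
locker 5 has just one choice, so locker 5 = 4.
The 2 variables locker 3 and locker 4 are confined to {6, 7}, which locks those values in; drop them from locker 7.
So locker 7 = 2.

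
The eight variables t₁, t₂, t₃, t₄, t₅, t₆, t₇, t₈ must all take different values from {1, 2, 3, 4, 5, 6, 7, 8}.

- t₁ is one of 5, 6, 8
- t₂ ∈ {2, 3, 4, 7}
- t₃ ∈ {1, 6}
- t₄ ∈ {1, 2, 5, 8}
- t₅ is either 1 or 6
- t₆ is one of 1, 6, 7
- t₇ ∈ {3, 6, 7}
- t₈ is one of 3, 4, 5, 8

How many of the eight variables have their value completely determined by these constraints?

t₃ and t₅ share exactly the 2 values {1, 6}; by pigeonhole those values go to them, so strike 1, 6 from t₁, t₄, t₆, t₇.
That leaves t₆ = 7. So t₂, t₇ can't be 7.
That leaves t₇ = 3. So t₂, t₈ can't be 3.
Determined: t₆=7, t₇=3. The other variables each still have more than one consistent value. That makes 2.

2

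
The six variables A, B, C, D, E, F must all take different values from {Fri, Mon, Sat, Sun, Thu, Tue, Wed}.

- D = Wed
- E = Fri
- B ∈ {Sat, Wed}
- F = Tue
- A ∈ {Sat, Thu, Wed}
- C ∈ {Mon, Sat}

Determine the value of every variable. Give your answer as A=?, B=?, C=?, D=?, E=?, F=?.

A=Thu, B=Sat, C=Mon, D=Wed, E=Fri, F=Tue

D's domain is down to {Wed}, so D = Wed. So A, B can't be Wed.
E's domain is down to {Fri}, so E = Fri.
F has just one choice, so F = Tue.
B's domain is down to {Sat}, so B = Sat. Remove Sat from A, C.
C must be Mon (only option left).
A has just one choice, so A = Thu.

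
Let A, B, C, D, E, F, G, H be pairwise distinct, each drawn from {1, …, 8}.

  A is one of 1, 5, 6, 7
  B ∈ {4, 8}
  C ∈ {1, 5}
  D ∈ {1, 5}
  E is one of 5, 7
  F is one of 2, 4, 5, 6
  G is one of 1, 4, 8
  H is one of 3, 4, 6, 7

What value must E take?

7

Among the 8 variables, 2 fits only F (and all 8 values in {1, 2, 3, 4, 5, 6, 7, 8} must be used), so F = 2.
The 7 still-open variables together cover exactly {1, 3, 4, 5, 6, 7, 8} — 7 values for 7 variables — and 3 appears only in H's list, so H = 3.
The 6 still-open variables draw from only 6 values {1, 4, 5, 6, 7, 8}, so each is used; only A can be 6, hence A = 6.
The 5 still-open variables together cover exactly {1, 4, 5, 7, 8} — 5 values for 5 variables — and 7 appears only in E's list, so E = 7.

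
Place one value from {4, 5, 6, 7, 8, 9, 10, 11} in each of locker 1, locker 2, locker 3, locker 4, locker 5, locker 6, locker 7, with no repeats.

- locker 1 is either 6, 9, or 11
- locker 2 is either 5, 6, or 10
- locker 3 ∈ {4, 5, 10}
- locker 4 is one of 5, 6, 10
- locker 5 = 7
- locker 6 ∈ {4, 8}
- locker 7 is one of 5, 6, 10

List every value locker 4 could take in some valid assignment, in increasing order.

5, 6, 10

locker 5 must be 7 (only option left).
locker 2, locker 4, locker 7 share exactly the 3 values {5, 6, 10}; by pigeonhole those values go to them, so strike 5, 6, 10 from locker 1, locker 3.
locker 3 must be 4 (only option left). Remove 4 from locker 6.
That leaves locker 6 = 8.
No further eliminations apply; locker 4 can still be any of 5, 6, 10.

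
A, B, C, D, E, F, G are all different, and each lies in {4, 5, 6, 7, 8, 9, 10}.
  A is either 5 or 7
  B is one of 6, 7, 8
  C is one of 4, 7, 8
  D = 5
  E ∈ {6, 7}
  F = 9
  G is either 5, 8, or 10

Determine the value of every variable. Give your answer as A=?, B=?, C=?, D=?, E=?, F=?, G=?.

D has just one choice, so D = 5. Eliminate 5 elsewhere: A, G.
F has just one choice, so F = 9.
A must be 7 (only option left). Remove 7 from B, C, E.
That leaves E = 6. Eliminate 6 elsewhere: B.
That leaves B = 8. Remove 8 from C, G.
C's domain is down to {4}, so C = 4.
G's domain is down to {10}, so G = 10.

A=7, B=8, C=4, D=5, E=6, F=9, G=10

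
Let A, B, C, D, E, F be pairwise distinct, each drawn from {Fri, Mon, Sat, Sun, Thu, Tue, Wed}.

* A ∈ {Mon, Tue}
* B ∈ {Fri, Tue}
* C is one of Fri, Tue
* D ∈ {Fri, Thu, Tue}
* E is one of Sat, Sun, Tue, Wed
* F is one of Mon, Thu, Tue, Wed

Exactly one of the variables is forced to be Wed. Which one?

B and C between them cover only {Fri, Tue} — a naked pair. Remove those values from A, D, E, F.
A must be Mon (only option left). Strike Mon from F.
D's domain is down to {Thu}, so D = Thu. Remove Thu from F.
So Wed goes to F.

F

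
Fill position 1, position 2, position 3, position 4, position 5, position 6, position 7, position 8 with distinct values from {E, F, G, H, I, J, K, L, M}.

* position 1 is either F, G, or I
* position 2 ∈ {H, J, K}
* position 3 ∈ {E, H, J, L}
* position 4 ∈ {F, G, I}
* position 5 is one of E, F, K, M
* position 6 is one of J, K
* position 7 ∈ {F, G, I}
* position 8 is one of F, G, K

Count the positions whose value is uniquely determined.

3

position 1, position 4, position 7 between them cover only {F, G, I} — a naked triple. Remove those values from position 5, position 8.
position 8's domain is down to {K}, so position 8 = K. Strike K from position 2, position 5, position 6.
That leaves position 6 = J. So position 2, position 3 can't be J.
position 2 has just one choice, so position 2 = H. So position 3 can't be H.
Determined: position 2=H, position 6=J, position 8=K. The other positions each still have more than one consistent value. That makes 3.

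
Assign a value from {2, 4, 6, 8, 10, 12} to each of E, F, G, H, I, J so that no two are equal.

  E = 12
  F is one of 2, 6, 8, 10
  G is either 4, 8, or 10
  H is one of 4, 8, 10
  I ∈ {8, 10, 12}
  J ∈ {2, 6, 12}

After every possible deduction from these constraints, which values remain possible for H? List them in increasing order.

4, 8, 10

E has just one choice, so E = 12. So I, J can't be 12.
G, H, I between them cover only {4, 8, 10} — a naked triple. Remove those values from F.
No further eliminations apply; H can still be any of 4, 8, 10.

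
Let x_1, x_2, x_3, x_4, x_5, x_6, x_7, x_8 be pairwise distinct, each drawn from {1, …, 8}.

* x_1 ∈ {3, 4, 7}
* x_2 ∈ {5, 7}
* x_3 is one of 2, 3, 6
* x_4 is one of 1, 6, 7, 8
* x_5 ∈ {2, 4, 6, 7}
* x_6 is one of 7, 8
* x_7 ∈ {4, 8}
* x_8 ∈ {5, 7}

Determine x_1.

The 8 variables together cover exactly {1, 2, 3, 4, 5, 6, 7, 8} — 8 values for 8 variables — and 1 appears only in x_4's list, so x_4 = 1.
The 2 variables x_2 and x_8 are confined to {5, 7}, which locks those values in; drop them from x_1, x_5, x_6.
x_6 has just one choice, so x_6 = 8. Strike 8 from x_7.
That leaves x_7 = 4. Strike 4 from x_1, x_5.
So x_1 = 3.

3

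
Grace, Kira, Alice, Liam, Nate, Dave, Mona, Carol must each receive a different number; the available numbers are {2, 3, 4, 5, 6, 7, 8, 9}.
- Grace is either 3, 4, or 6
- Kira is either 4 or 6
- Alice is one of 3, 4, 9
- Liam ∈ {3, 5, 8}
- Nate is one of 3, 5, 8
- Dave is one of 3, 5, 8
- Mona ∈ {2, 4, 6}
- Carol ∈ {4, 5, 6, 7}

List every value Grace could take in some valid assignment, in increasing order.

4, 6

The 8 variables draw from only 8 values {2, 3, 4, 5, 6, 7, 8, 9}, so each is used; only Mona can be 2, hence Mona = 2.
The 7 still-open variables draw from only 7 values {3, 4, 5, 6, 7, 8, 9}, so each is used; only Carol can be 7, hence Carol = 7.
Among the 6 still-open variables, 9 fits only Alice (and all 6 values in {3, 4, 5, 6, 8, 9} must be used), so Alice = 9.
Liam, Nate, Dave share exactly the 3 values {3, 5, 8}; by pigeonhole those values go to them, so strike 3, 5, 8 from Grace.
No further eliminations apply; Grace can still be any of 4, 6.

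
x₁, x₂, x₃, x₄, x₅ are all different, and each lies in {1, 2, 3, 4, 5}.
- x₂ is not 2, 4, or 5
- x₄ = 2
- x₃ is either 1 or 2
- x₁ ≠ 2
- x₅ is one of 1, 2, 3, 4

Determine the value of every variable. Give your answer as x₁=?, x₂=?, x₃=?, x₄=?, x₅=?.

x₁=5, x₂=3, x₃=1, x₄=2, x₅=4

x₄ has just one choice, so x₄ = 2. So x₃, x₅ can't be 2.
x₃ has just one choice, so x₃ = 1. Eliminate 1 elsewhere: x₁, x₂, x₅.
That leaves x₂ = 3. Strike 3 from x₁, x₅.
That leaves x₅ = 4. Remove 4 from x₁.
That leaves x₁ = 5.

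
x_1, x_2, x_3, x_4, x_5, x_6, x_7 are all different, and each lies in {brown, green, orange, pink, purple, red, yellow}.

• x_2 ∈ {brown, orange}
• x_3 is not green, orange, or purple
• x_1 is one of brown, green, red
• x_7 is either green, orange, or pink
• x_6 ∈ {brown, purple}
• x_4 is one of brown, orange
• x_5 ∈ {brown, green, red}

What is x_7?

pink

The 7 variables together cover exactly {brown, green, orange, pink, purple, red, yellow} — 7 values for 7 variables — and purple appears only in x_6's list, so x_6 = purple.
The 6 still-open variables together cover exactly {brown, green, orange, pink, red, yellow} — 6 values for 6 variables — and yellow appears only in x_3's list, so x_3 = yellow.
The 5 still-open variables together cover exactly {brown, green, orange, pink, red} — 5 values for 5 variables — and pink appears only in x_7's list, so x_7 = pink.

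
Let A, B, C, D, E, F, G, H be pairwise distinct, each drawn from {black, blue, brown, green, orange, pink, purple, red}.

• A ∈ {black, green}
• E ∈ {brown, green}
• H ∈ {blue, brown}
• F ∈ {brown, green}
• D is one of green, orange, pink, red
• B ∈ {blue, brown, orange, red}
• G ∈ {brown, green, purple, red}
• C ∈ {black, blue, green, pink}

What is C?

The 8 variables together cover exactly {black, blue, brown, green, orange, pink, purple, red} — 8 values for 8 variables — and purple appears only in G's list, so G = purple.
E and F between them cover only {brown, green} — a naked pair. Remove those values from A, B, C, D, H.
A must be black (only option left). Strike black from C.
H has just one choice, so H = blue. Strike blue from B, C.
So C = pink.

pink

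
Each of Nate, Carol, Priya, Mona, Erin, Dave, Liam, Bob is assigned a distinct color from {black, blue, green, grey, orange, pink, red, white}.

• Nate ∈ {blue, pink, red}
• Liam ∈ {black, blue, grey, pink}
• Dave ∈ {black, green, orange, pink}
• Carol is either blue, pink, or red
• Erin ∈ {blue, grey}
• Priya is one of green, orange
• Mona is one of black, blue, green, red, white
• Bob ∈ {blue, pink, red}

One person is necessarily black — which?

Among the 8 variables, white fits only Mona (and all 8 values in {black, blue, green, grey, orange, pink, red, white} must be used), so Mona = white.
Nate, Carol, Bob between them cover only {blue, pink, red} — a naked triple. Remove those values from Erin, Dave, Liam.
That leaves Erin = grey. Eliminate grey elsewhere: Liam.
So black goes to Liam.

Liam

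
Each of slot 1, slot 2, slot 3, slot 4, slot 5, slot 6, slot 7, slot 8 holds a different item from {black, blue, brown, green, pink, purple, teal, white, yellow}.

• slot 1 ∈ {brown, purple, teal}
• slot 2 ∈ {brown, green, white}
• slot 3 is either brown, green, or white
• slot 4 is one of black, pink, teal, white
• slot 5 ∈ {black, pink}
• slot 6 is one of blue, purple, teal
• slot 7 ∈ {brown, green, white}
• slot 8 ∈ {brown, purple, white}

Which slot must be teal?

Among the 8 variables, blue fits only slot 6 (and all 8 values in {black, blue, brown, green, pink, purple, teal, white} must be used), so slot 6 = blue.
The 3 variables slot 2, slot 3, slot 7 are confined to {brown, green, white}, which locks those values in; drop them from slot 1, slot 4, slot 8.
slot 8 has just one choice, so slot 8 = purple. So slot 1 can't be purple.
So teal goes to slot 1.

slot 1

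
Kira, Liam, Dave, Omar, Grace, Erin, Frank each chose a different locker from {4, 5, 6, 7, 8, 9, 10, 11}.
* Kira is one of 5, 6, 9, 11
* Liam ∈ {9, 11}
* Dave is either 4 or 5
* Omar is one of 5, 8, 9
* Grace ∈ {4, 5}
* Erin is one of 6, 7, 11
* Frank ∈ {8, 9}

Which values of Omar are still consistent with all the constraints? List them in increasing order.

The 7 variables together cover exactly {4, 5, 6, 7, 8, 9, 11} — 7 values for 7 variables — and 7 appears only in Erin's list, so Erin = 7.
The 6 still-open variables together cover exactly {4, 5, 6, 8, 9, 11} — 6 values for 6 variables — and 6 appears only in Kira's list, so Kira = 6.
The 5 still-open variables draw from only 5 values {4, 5, 8, 9, 11}, so each is used; only Liam can be 11, hence Liam = 11.
Dave and Grace share exactly the 2 values {4, 5}; by pigeonhole those values go to them, so strike 4, 5 from Omar.
No further eliminations apply; Omar can still be any of 8, 9.

8, 9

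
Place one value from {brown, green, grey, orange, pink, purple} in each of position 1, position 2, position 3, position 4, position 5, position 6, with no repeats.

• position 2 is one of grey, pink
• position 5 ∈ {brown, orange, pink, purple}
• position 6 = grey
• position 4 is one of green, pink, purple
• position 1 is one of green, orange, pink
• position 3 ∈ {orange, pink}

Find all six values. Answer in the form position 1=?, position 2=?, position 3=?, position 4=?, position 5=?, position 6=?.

position 6's domain is down to {grey}, so position 6 = grey. So position 2 can't be grey.
position 2 has just one choice, so position 2 = pink. Remove pink from position 1, position 3, position 4, position 5.
position 3 has just one choice, so position 3 = orange. So position 1, position 5 can't be orange.
That leaves position 1 = green. So position 4 can't be green.
position 4 must be purple (only option left). Eliminate purple elsewhere: position 5.
That leaves position 5 = brown.

position 1=green, position 2=pink, position 3=orange, position 4=purple, position 5=brown, position 6=grey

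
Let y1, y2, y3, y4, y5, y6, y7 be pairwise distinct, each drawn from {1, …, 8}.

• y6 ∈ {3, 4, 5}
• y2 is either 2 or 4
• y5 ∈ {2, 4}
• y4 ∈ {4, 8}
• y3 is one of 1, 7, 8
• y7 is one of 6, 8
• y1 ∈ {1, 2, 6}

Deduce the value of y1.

1

y2 and y5 share exactly the 2 values {2, 4}; by pigeonhole those values go to them, so strike 2, 4 from y1, y4, y6.
y4's domain is down to {8}, so y4 = 8. Remove 8 from y3, y7.
y7 has just one choice, so y7 = 6. Eliminate 6 elsewhere: y1.
So y1 = 1.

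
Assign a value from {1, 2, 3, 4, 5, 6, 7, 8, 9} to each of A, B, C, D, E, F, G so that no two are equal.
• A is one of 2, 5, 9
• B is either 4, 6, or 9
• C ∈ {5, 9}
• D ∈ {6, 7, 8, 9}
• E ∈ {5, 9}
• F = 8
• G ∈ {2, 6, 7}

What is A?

F must be 8 (only option left). So D can't be 8.
The 6 still-open variables together cover exactly {2, 4, 5, 6, 7, 9} — 6 values for 6 variables — and 4 appears only in B's list, so B = 4.
C and E share exactly the 2 values {5, 9}; by pigeonhole those values go to them, so strike 5, 9 from A, D.
So A = 2.

2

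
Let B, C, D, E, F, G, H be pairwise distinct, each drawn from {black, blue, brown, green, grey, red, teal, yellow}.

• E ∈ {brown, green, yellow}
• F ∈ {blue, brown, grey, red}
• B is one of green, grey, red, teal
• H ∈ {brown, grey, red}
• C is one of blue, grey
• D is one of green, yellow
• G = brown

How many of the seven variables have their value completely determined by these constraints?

2

G has just one choice, so G = brown. Strike brown from E, F, H.
The 6 still-open variables together cover exactly {blue, green, grey, red, teal, yellow} — 6 values for 6 variables — and teal appears only in B's list, so B = teal.
Determined: B=teal, G=brown. The other variables each still have more than one consistent value. That makes 2.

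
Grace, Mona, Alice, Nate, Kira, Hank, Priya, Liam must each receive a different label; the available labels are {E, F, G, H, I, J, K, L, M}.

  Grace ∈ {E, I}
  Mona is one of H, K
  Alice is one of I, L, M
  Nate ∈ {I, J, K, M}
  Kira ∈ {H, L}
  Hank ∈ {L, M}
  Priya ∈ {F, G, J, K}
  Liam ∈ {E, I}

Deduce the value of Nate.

J

Grace and Liam share exactly the 2 values {E, I}; by pigeonhole those values go to them, so strike E, I from Alice, Nate.
Alice and Hank share exactly the 2 values {L, M}; by pigeonhole those values go to them, so strike L, M from Nate, Kira.
That leaves Kira = H. Eliminate H elsewhere: Mona.
Mona must be K (only option left). So Nate, Priya can't be K.
So Nate = J.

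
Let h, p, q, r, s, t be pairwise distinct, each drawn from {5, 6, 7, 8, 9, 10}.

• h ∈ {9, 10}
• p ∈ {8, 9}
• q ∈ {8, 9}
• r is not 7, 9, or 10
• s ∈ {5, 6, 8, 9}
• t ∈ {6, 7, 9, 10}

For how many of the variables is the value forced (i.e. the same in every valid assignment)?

2

The 6 variables together cover exactly {5, 6, 7, 8, 9, 10} — 6 values for 6 variables — and 7 appears only in t's list, so t = 7.
The 5 still-open variables draw from only 5 values {5, 6, 8, 9, 10}, so each is used; only h can be 10, hence h = 10.
p and q share exactly the 2 values {8, 9}; by pigeonhole those values go to them, so strike 8, 9 from r, s.
Determined: h=10, t=7. The other variables each still have more than one consistent value. That makes 2.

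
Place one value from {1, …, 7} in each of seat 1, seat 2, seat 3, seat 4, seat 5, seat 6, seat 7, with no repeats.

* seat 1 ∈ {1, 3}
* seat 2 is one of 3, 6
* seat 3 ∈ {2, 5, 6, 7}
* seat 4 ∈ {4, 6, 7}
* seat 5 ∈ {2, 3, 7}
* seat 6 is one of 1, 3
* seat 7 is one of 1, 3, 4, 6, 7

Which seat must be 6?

The 7 variables draw from only 7 values {1, 2, 3, 4, 5, 6, 7}, so each is used; only seat 3 can be 5, hence seat 3 = 5.
The 6 still-open variables draw from only 6 values {1, 2, 3, 4, 6, 7}, so each is used; only seat 5 can be 2, hence seat 5 = 2.
The 2 variables seat 1 and seat 6 are confined to {1, 3}, which locks those values in; drop them from seat 2, seat 7.
So 6 goes to seat 2.

seat 2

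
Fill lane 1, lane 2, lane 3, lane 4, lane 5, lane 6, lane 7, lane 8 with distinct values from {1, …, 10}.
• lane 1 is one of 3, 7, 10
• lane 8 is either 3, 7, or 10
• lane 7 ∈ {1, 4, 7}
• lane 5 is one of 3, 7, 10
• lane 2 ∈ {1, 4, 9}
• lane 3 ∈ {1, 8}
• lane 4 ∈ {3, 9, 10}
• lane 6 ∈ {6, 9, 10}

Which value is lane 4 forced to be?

Among the 8 variables, 6 fits only lane 6 (and all 8 values in {1, 3, 4, 6, 7, 8, 9, 10} must be used), so lane 6 = 6.
Among the 7 still-open variables, 8 fits only lane 3 (and all 7 values in {1, 3, 4, 7, 8, 9, 10} must be used), so lane 3 = 8.
lane 1, lane 5, lane 8 between them cover only {3, 7, 10} — a naked triple. Remove those values from lane 4, lane 7.
So lane 4 = 9.

9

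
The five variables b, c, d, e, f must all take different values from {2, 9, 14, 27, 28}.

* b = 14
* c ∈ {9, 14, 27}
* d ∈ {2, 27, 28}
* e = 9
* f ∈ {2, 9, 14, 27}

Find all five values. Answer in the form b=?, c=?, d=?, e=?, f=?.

b=14, c=27, d=28, e=9, f=2

b must be 14 (only option left). So c, f can't be 14.
e's domain is down to {9}, so e = 9. Strike 9 from c, f.
That leaves c = 27. So d, f can't be 27.
That leaves f = 2. Strike 2 from d.
d's domain is down to {28}, so d = 28.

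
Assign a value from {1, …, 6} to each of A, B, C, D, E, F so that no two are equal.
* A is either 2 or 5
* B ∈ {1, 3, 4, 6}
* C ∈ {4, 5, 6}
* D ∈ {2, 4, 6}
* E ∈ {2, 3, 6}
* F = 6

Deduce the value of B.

1

F must be 6 (only option left). So B, C, D, E can't be 6.
The 5 still-open variables together cover exactly {1, 2, 3, 4, 5} — 5 values for 5 variables — and 1 appears only in B's list, so B = 1.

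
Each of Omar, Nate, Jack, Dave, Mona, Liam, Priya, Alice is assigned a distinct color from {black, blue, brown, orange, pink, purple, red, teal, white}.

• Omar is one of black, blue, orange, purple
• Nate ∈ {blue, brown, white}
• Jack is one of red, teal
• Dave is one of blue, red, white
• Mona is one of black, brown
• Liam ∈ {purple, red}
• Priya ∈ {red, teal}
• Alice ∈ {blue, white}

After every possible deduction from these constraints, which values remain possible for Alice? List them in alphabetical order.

blue, white

Among the 8 variables, orange fits only Omar (and all 8 values in {black, blue, brown, orange, purple, red, teal, white} must be used), so Omar = orange.
The 7 still-open variables together cover exactly {black, blue, brown, purple, red, teal, white} — 7 values for 7 variables — and black appears only in Mona's list, so Mona = black.
The 6 still-open variables together cover exactly {blue, brown, purple, red, teal, white} — 6 values for 6 variables — and brown appears only in Nate's list, so Nate = brown.
The 5 still-open variables draw from only 5 values {blue, purple, red, teal, white}, so each is used; only Liam can be purple, hence Liam = purple.
Jack and Priya between them cover only {red, teal} — a naked pair. Remove those values from Dave.
No further eliminations apply; Alice can still be any of blue, white.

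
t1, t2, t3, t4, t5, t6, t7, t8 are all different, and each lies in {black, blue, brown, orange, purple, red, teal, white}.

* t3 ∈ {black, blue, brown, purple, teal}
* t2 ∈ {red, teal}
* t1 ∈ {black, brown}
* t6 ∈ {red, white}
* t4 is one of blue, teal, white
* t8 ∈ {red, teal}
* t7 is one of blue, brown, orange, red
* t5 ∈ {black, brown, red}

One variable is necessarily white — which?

The 8 variables together cover exactly {black, blue, brown, orange, purple, red, teal, white} — 8 values for 8 variables — and orange appears only in t7's list, so t7 = orange.
Among the 7 still-open variables, purple fits only t3 (and all 7 values in {black, blue, brown, purple, red, teal, white} must be used), so t3 = purple.
The 6 still-open variables draw from only 6 values {black, blue, brown, red, teal, white}, so each is used; only t4 can be blue, hence t4 = blue.
The 5 still-open variables draw from only 5 values {black, brown, red, teal, white}, so each is used; only t6 can be white, hence t6 = white.

t6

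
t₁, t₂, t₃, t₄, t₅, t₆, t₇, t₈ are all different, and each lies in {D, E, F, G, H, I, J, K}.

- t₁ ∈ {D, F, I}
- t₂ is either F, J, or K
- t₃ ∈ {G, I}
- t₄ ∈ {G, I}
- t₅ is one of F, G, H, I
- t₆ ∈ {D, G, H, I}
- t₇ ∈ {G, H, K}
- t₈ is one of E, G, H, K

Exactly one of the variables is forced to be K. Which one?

t₇

The 8 variables draw from only 8 values {D, E, F, G, H, I, J, K}, so each is used; only t₈ can be E, hence t₈ = E.
Among the 7 still-open variables, J fits only t₂ (and all 7 values in {D, F, G, H, I, J, K} must be used), so t₂ = J.
The 6 still-open variables draw from only 6 values {D, F, G, H, I, K}, so each is used; only t₇ can be K, hence t₇ = K.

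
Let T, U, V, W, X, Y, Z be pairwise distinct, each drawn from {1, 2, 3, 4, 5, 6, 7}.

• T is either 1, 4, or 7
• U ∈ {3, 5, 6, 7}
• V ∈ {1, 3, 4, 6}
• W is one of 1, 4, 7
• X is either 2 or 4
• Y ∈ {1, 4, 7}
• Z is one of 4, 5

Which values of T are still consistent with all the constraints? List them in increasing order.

Among the 7 variables, 2 fits only X (and all 7 values in {1, 2, 3, 4, 5, 6, 7} must be used), so X = 2.
T, W, Y share exactly the 3 values {1, 4, 7}; by pigeonhole those values go to them, so strike 1, 4, 7 from U, V, Z.
That leaves Z = 5. So U can't be 5.
No further eliminations apply; T can still be any of 1, 4, 7.

1, 4, 7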